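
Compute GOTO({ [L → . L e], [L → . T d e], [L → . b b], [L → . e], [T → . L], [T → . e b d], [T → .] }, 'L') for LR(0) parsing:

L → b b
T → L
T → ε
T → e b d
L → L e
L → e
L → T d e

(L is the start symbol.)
{ [L → L . e], [T → L .] }

GOTO(I, 'L') = CLOSURE({ [A → αX.β] : [A → α.Xβ] ∈ I, X = 'L' })

Items with dot before 'L', with the dot advanced:
  [L → . L e] → [L → L . e]
  [T → . L] → [T → L .]
Closure adds nothing (no advanced item has the dot before a non-terminal).

GOTO = { [L → L . e], [T → L .] }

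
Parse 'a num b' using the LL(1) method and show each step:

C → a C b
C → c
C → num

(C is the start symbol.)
LL(1) parsing maintains a stack (initially the start symbol over $) and the input. At each step: if the stack top is a terminal, match it against the current input token; if it is a non-terminal N, replace it with the RHS of M[N, lookahead] (the unique production whose predict set contains the lookahead).

Stack is shown with the top on the left.

Stack    Input      Action
--------------------------
C $      a num b $  output C → a C b
a C b $  a num b $  match 'a'
C b $    num b $    output C → num
num b $  num b $    match 'num'
b $      b $        match 'b'
$        $          accept

The string is accepted.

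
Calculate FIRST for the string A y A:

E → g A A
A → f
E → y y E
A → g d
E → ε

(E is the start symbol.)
FIRST sets of the non-terminals involved (from the grammar, by fixed-point iteration):
  FIRST(A) = { 'f', 'g' }

To compute FIRST(A y A), process the symbols left to right:
Symbol A is a non-terminal. Add FIRST(A) \ {ε} = { 'f', 'g' }
A is not nullable (ε ∉ FIRST(A)), so stop here.
FIRST(A y A) = { 'f', 'g' }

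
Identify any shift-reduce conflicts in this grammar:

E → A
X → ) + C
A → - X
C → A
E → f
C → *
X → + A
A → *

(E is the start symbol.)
No shift-reduce conflicts

Augment with E' → E and build the canonical LR(0) collection (I0 = CLOSURE({[E' → . E]}), then GOTO on every symbol after a dot until no new states appear). It has 14 states:
  I0: { [A → . *], [A → . - X], [E → . A], [E → . f], [E' → . E] }  — shift
  I1: { [A → * .] }  — reduce
  I2: { [A → - . X], [X → . ) + C], [X → . + A] }  — shift
  I3: { [E → A .] }  — reduce
  I4: { [E' → E .] }  — accept
  I5: { [E → f .] }  — reduce
  I6: { [X → ) . + C] }  — shift
  I7: { [A → . *], [A → . - X], [X → + . A] }  — shift
  I8: { [A → - X .] }  — reduce
  I9: { [X → + A .] }  — reduce
  I10: { [A → . *], [A → . - X], [C → . *], [C → . A], [X → ) + . C] }  — shift
  I11: { [A → * .], [C → * .] }  — 2 reduces
  I12: { [C → A .] }  — reduce
  I13: { [X → ) + C .] }  — reduce

No state contains both a complete item and a shift item.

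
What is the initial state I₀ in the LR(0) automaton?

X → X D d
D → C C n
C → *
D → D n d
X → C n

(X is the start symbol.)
{ [C → . *], [X → . C n], [X → . X D d], [X' → . X] }

First, augment the grammar with X' → X
I₀ = CLOSURE({ [X' → . X] }):
  [X' → . X] has the dot before X: add [X → . X D d], [X → . C n]
  [X → . C n] has the dot before C: add [C → . *]
No further items can be added.

I₀ = { [C → . *], [X → . C n], [X → . X D d], [X' → . X] }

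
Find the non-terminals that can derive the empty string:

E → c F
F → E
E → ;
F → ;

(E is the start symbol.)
None

There are no ε-productions, so no non-terminal can derive ε.
No non-terminals are nullable.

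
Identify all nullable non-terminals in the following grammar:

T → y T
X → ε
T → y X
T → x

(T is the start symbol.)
ε-productions: X → ε
So X is immediately nullable.
No further non-terminal can be added: every production for the remaining non-terminals contains a terminal or a non-nullable non-terminal.
Nullable = { 'X' }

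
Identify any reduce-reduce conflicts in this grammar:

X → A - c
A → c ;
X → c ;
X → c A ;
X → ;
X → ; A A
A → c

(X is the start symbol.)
Yes — I5: [A → c ; .] vs [X → c ; .]

A reduce-reduce conflict occurs when an LR(0) state has two complete items [A → α .] and [B → β .] — both call for a reduction, and with no lookahead the parser cannot choose between them.

Augment with X' → X and build the canonical LR(0) collection (I0 = CLOSURE({[X' → . X]}), then GOTO on every symbol after a dot until no new states appear). It has 14 states:
  I0: { [A → . c ;], [A → . c], [X → . ; A A], [X → . ;], [X → . A - c], [X → . c ;], [X → . c A ;], [X' → . X] }  — shift
  I1: { [A → . c ;], [A → . c], [X → ; . A A], [X → ; .] }  — shift, reduce
  I2: { [X → A . - c] }  — shift
  I3: { [X' → X .] }  — accept
  I4: { [A → . c ;], [A → . c], [A → c . ;], [A → c .], [X → c . ;], [X → c . A ;] }  — shift, reduce
  I5: { [A → c ; .], [X → c ; .] }  — 2 reduces
  I6: { [X → c A . ;] }  — shift
  I7: { [A → c . ;], [A → c .] }  — shift, reduce
  I8: { [A → c ; .] }  — reduce
  I9: { [X → c A ; .] }  — reduce
  I10: { [X → A - . c] }  — shift
  I11: { [X → A - c .] }  — reduce
  I12: { [A → . c ;], [A → . c], [X → ; A . A] }  — shift
  I13: { [X → ; A A .] }  — reduce

I5 contains complete items [A → c ; .], [X → c ; .] — reduce-reduce conflict.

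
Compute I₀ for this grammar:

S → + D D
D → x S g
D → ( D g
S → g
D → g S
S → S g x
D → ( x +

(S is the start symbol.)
First, augment the grammar with S' → S
I₀ = CLOSURE({ [S' → . S] }):
  [S' → . S] has the dot before S: add [S → . + D D], [S → . g], [S → . S g x]
No further items can be added.

I₀ = { [S → . + D D], [S → . S g x], [S → . g], [S' → . S] }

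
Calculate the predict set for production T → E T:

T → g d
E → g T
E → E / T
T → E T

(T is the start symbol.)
PREDICT(T → E T) = (FIRST(RHS) \ {ε}) ∪ (FOLLOW(T) if ε ∈ FIRST(RHS), i.e. RHS ⇒* ε)
FIRST(E) = { 'g' }
FIRST(E T) = { 'g' }
ε ∉ FIRST(E T), so FOLLOW(T) is not added.
PREDICT(T → E T) = { 'g' }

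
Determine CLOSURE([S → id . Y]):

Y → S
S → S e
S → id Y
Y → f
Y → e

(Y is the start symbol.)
Start with: [S → id . Y]
  [S → id . Y] has the dot before Y: add [Y → . S], [Y → . f], [Y → . e]
  [Y → . S] has the dot before S: add [S → . S e], [S → . id Y]
No further items can be added.

CLOSURE = { [S → . S e], [S → . id Y], [S → id . Y], [Y → . S], [Y → . e], [Y → . f] }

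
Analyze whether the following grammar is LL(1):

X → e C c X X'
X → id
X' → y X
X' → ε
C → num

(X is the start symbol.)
No. Predict set conflict for X': { 'y' }

A grammar is LL(1) if for each non-terminal N with multiple productions, the predict sets of those productions are pairwise disjoint, where PREDICT(N → α) = (FIRST(α) \ {ε}) ∪ (FOLLOW(N) if α ⇒* ε).

Relevant sets:
  FOLLOW(X') = { $, 'y' }

For X:
  PREDICT(X → e C c X X') = { 'e' }
  PREDICT(X → id) = { 'id' }
For X':
  PREDICT(X' → y X) = { 'y' }
  PREDICT(X' → ε) = { $, 'y' }
C has a single production, so nothing to check there.

Conflict found: Predict set conflict for X': { 'y' }
The grammar is NOT LL(1).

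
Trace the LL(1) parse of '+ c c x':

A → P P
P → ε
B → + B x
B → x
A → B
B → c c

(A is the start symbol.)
LL(1) parsing maintains a stack (initially the start symbol over $) and the input. At each step: if the stack top is a terminal, match it against the current input token; if it is a non-terminal N, replace it with the RHS of M[N, lookahead] (the unique production whose predict set contains the lookahead).

Stack is shown with the top on the left.

Stack    Input      Action
--------------------------
A $      + c c x $  output A → B
B $      + c c x $  output B → + B x
+ B x $  + c c x $  match '+'
B x $    c c x $    output B → c c
c c x $  c c x $    match 'c'
c x $    c x $      match 'c'
x $      x $        match 'x'
$        $          accept

The string is accepted.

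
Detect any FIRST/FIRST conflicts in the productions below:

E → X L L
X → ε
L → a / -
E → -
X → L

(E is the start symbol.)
A FIRST/FIRST conflict occurs when two productions N → α and N → β for the same non-terminal have FIRST(α) ∩ FIRST(β) ≠ ∅ (with ε ∈ FIRST of a nullable right-hand side, so two nullable alternatives also conflict).

FIRST sets of the non-terminals at (or reachable through a nullable prefix from) the front of some alternative:
  FIRST(X) = { 'a', ε }
  FIRST(L) = { 'a' }

Productions for E:
  E → X L L: FIRST = { 'a' }
  E → -: FIRST = { '-' }
Productions for X:
  X → ε: FIRST = { ε }
  X → L: FIRST = { 'a' }
L has only one production, so no FIRST/FIRST conflict is possible there.

All alternatives of each non-terminal have pairwise disjoint FIRST sets.

Answer: No FIRST/FIRST conflicts.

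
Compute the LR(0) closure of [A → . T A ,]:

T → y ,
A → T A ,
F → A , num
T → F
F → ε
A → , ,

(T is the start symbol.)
To compute CLOSURE, for each item [A → α.Bβ] where B is a non-terminal, add [B → .γ] for all productions B → γ; repeat for the newly added items until nothing changes.

Start with: [A → . T A ,]
  [A → . T A ,] has the dot before T: add [T → . y ,], [T → . F]
  [T → . F] has the dot before F: add [F → . A , num], [F → .]
  [F → . A , num] has the dot before A: add [A → . , ,]
No further items can be added.

CLOSURE = { [A → . , ,], [A → . T A ,], [F → . A , num], [F → .], [T → . F], [T → . y ,] }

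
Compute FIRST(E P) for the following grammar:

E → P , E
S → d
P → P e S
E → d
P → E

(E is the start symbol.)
FIRST sets of the non-terminals involved (from the grammar, by fixed-point iteration):
  FIRST(E) = { 'd' }

To compute FIRST(E P), process the symbols left to right:
Symbol E is a non-terminal. Add FIRST(E) \ {ε} = { 'd' }
E is not nullable (ε ∉ FIRST(E)), so stop here.
FIRST(E P) = { 'd' }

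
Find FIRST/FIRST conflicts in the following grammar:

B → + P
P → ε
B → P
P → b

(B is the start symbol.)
A FIRST/FIRST conflict occurs when two productions N → α and N → β for the same non-terminal have FIRST(α) ∩ FIRST(β) ≠ ∅ (with ε ∈ FIRST of a nullable right-hand side, so two nullable alternatives also conflict).

FIRST sets of the non-terminals at (or reachable through a nullable prefix from) the front of some alternative:
  FIRST(P) = { 'b', ε }

Productions for B:
  B → + P: FIRST = { '+' }
  B → P: FIRST = { 'b', ε }
Productions for P:
  P → ε: FIRST = { ε }
  P → b: FIRST = { 'b' }

All alternatives of each non-terminal have pairwise disjoint FIRST sets.

Answer: No FIRST/FIRST conflicts.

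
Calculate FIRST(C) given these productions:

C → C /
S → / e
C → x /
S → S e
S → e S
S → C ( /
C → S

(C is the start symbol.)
{ '/', 'e', 'x' }

To compute FIRST(C), examine every production with C on the left-hand side, reading each right-hand side left to right until a non-nullable symbol is reached.

FIRST sets of the other non-terminals involved (by the same procedure, iterated to a fixed point):
  FIRST(S) = { '/', 'e', 'x' }

From C → C /:
  - C is the symbol being defined: contributes nothing new
    C is not nullable, so stop
From C → x /:
  - x is a terminal: add 'x' and stop
From C → S:
  - S is a non-terminal: add FIRST(S) \ {ε} = { '/', 'e', 'x' }
    S is not nullable, so stop

Collecting: FIRST(C) = { '/', 'e', 'x' }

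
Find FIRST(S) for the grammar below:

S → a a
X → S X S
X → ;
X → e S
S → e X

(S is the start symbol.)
To compute FIRST(S), examine every production with S on the left-hand side, reading each right-hand side left to right until a non-nullable symbol is reached.

From S → a a:
  - a is a terminal: add 'a' and stop
From S → e X:
  - e is a terminal: add 'e' and stop

Collecting: FIRST(S) = { 'a', 'e' }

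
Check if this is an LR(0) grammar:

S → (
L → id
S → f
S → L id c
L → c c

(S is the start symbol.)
Yes, the grammar is LR(0)

A grammar is LR(0) if no state in the canonical LR(0) collection has:
  - both a shift item (dot before a terminal) and a complete item (shift-reduce conflict), or
  - two or more complete items (reduce-reduce conflict; the accept item [S' → S .] counts as a complete item here).

Augment with S' → S and build the canonical LR(0) collection (I0 = CLOSURE({[S' → . S]}), then GOTO on every symbol after a dot until no new states appear). It has 10 states:
  I0: { [L → . c c], [L → . id], [S → . (], [S → . L id c], [S → . f], [S' → . S] }  — shift
  I1: { [S → ( .] }  — reduce
  I2: { [S → L . id c] }  — shift
  I3: { [S' → S .] }  — accept
  I4: { [L → c . c] }  — shift
  I5: { [S → f .] }  — reduce
  I6: { [L → id .] }  — reduce
  I7: { [L → c c .] }  — reduce
  I8: { [S → L id . c] }  — shift
  I9: { [S → L id c .] }  — reduce

Every state is either a pure shift/goto state or contains exactly one complete item and nothing to shift — no conflicts. The grammar is LR(0).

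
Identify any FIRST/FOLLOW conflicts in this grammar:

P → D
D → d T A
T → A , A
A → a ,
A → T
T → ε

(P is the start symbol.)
Yes. T → A ',' A with FOLLOW(T) on { ',', 'a' }; A → a ',' with FOLLOW(A) on { 'a' }

Nullable non-terminals: A, T.
FIRST sets used below: FIRST(T) = { ',', 'a', ε }, FIRST(A) = { ',', 'a', ε }

A: nullable alternative(s) A → T; FOLLOW(A) = { $, ',', 'a' }
  A → a ,: FIRST \ {ε} = { 'a' } — overlaps FOLLOW(A) on { 'a' }: CONFLICT
  A → T: FIRST \ {ε} = { ',', 'a' } — this is the only nullable alternative, skip

T: nullable alternative(s) T → ε; FOLLOW(T) = { $, ',', 'a' }
  T → A , A: FIRST \ {ε} = { ',', 'a' } — overlaps FOLLOW(T) on { ',', 'a' }: CONFLICT
  T → ε: FIRST \ {ε} = { } — this is the only nullable alternative, skip

D, P have no nullable alternative, so no FIRST/FOLLOW check is needed there.

So the grammar has 2 FIRST/FOLLOW conflicts (marked CONFLICT above).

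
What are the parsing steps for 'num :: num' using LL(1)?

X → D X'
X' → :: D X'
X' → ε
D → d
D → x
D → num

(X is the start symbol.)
Stack is shown with the top on the left.

Stack      Input         Action
-------------------------------
X $        num :: num $  output X → D X'
D X' $     num :: num $  output D → num
num X' $   num :: num $  match 'num'
X' $       :: num $      output X' → :: D X'
:: D X' $  :: num $      match '::'
D X' $     num $         output D → num
num X' $   num $         match 'num'
X' $       $             output X' → ε
$          $             accept

The string is accepted.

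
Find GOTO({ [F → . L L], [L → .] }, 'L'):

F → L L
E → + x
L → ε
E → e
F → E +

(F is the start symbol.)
{ [F → L . L], [L → .] }

GOTO(I, 'L') = CLOSURE({ [A → αX.β] : [A → α.Xβ] ∈ I, X = 'L' })

Items with dot before 'L', with the dot advanced:
  [F → . L L] → [F → L . L]
Closure of the advanced items:
  [F → L . L] has the dot before L: add [L → .]

GOTO = { [F → L . L], [L → .] }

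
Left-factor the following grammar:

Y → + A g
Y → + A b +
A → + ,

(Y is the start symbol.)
Left-factoring transforms A → αβ₁ | αβ₂ into A → αA' and A' → β₁ | β₂
(α is the longest common prefix among the alternatives). Repeat until
no nonterminal has two alternatives with a common prefix.

Round 1: Y has alternatives sharing prefix '+ A'. Introduce Y': Y → + A Y'
  Add: Y' → g
  Add: Y' → b +

No remaining common prefixes — done.

Resulting grammar:
Y → + A Y'
Y' → g
Y' → b +
A → + ,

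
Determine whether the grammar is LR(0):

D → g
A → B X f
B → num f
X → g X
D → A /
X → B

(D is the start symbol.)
A grammar is LR(0) if no state in the canonical LR(0) collection has:
  - both a shift item (dot before a terminal) and a complete item (shift-reduce conflict), or
  - two or more complete items (reduce-reduce conflict; the accept item [D' → D .] counts as a complete item here).

Augment with D' → D and build the canonical LR(0) collection (I0 = CLOSURE({[D' → . D]}), then GOTO on every symbol after a dot until no new states appear). It has 13 states:
  I0: { [A → . B X f], [B → . num f], [D → . A /], [D → . g], [D' → . D] }  — shift
  I1: { [D → A . /] }  — shift
  I2: { [A → B . X f], [B → . num f], [X → . B], [X → . g X] }  — shift
  I3: { [D' → D .] }  — accept
  I4: { [D → g .] }  — reduce
  I5: { [B → num . f] }  — shift
  I6: { [B → num f .] }  — reduce
  I7: { [X → B .] }  — reduce
  I8: { [A → B X . f] }  — shift
  I9: { [B → . num f], [X → . B], [X → . g X], [X → g . X] }  — shift
  I10: { [X → g X .] }  — reduce
  I11: { [A → B X f .] }  — reduce
  I12: { [D → A / .] }  — reduce

Every state is either a pure shift/goto state or contains exactly one complete item and nothing to shift — no conflicts. The grammar is LR(0).

Answer: Yes, the grammar is LR(0)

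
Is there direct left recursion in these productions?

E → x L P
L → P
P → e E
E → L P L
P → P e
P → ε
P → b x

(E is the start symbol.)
Yes, P is left-recursive

E → x L P: starts with x
L → P: starts with P
P → e E: starts with e
E → L P L: starts with L
P → P e: LEFT RECURSIVE (starts with P)
P → ε: starts with ε
P → b x: starts with b

The grammar has direct left recursion on: P.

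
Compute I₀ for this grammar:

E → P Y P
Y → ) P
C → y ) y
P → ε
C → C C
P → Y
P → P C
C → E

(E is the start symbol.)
First, augment the grammar with E' → E
I₀ = CLOSURE({ [E' → . E] }):
  [E' → . E] has the dot before E: add [E → . P Y P]
  [E → . P Y P] has the dot before P: add [P → .], [P → . Y], [P → . P C]
  [P → . Y] has the dot before Y: add [Y → . ) P]
No further items can be added.

I₀ = { [E → . P Y P], [E' → . E], [P → . P C], [P → . Y], [P → .], [Y → . ) P] }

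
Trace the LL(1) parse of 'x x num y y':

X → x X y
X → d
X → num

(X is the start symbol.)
LL(1) parsing maintains a stack (initially the start symbol over $) and the input. At each step: if the stack top is a terminal, match it against the current input token; if it is a non-terminal N, replace it with the RHS of M[N, lookahead] (the unique production whose predict set contains the lookahead).

Stack is shown with the top on the left.

Stack      Input          Action
--------------------------------
X $        x x num y y $  output X → x X y
x X y $    x x num y y $  match 'x'
X y $      x num y y $    output X → x X y
x X y y $  x num y y $    match 'x'
X y y $    num y y $      output X → num
num y y $  num y y $      match 'num'
y y $      y y $          match 'y'
y $        y $            match 'y'
$          $              accept

The string is accepted.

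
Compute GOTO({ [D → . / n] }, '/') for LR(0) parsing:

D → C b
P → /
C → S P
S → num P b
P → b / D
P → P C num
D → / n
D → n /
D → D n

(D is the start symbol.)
GOTO(I, '/') = CLOSURE({ [A → αX.β] : [A → α.Xβ] ∈ I, X = '/' })

Items with dot before '/', with the dot advanced:
  [D → . / n] → [D → / . n]
Closure adds nothing (no advanced item has the dot before a non-terminal).

GOTO = { [D → / . n] }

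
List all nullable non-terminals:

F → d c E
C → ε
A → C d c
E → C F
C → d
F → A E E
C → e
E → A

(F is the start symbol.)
{ 'C' }

ε-productions: C → ε
So C is immediately nullable.
No further non-terminal can be added: every production for the remaining non-terminals contains a terminal or a non-nullable non-terminal.
Nullable = { 'C' }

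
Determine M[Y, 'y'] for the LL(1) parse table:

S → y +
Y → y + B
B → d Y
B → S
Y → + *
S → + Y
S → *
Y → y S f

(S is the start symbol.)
To find M[Y, 'y'], we find productions for Y where 'y' is in the predict set (PREDICT(N → α) = (FIRST(α) \ {ε}) ∪ (FOLLOW(N) if α ⇒* ε)).

Y → y + B: PREDICT = { 'y' }
  'y' is in predict set, so this production goes in M[Y, 'y']
Y → + *: PREDICT = { '+' }
Y → y S f: PREDICT = { 'y' }
  'y' is in predict set, so this production goes in M[Y, 'y']

M[Y, 'y'] = Y → y + B, Y → y S f  (a multiply-defined cell — the grammar is not LL(1))

Answer: Y → y + B, Y → y S f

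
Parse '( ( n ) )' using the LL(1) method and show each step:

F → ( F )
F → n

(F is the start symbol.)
LL(1) parsing maintains a stack (initially the start symbol over $) and the input. At each step: if the stack top is a terminal, match it against the current input token; if it is a non-terminal N, replace it with the RHS of M[N, lookahead] (the unique production whose predict set contains the lookahead).

Stack is shown with the top on the left.

Stack      Input        Action
------------------------------
F $        ( ( n ) ) $  output F → ( F )
( F ) $    ( ( n ) ) $  match '('
F ) $      ( n ) ) $    output F → ( F )
( F ) ) $  ( n ) ) $    match '('
F ) ) $    n ) ) $      output F → n
n ) ) $    n ) ) $      match 'n'
) ) $      ) ) $        match ')'
) $        ) $          match ')'
$          $            accept

The string is accepted.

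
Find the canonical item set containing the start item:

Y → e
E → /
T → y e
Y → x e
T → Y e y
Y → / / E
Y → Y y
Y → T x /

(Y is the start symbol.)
First, augment the grammar with Y' → Y
I₀ = CLOSURE({ [Y' → . Y] }):
  [Y' → . Y] has the dot before Y: add [Y → . e], [Y → . x e], [Y → . / / E], [Y → . Y y], [Y → . T x /]
  [Y → . T x /] has the dot before T: add [T → . y e], [T → . Y e y]
No further items can be added.

I₀ = { [T → . Y e y], [T → . y e], [Y → . / / E], [Y → . T x /], [Y → . Y y], [Y → . e], [Y → . x e], [Y' → . Y] }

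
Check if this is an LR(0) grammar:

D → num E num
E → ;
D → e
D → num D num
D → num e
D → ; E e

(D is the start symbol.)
A grammar is LR(0) if no state in the canonical LR(0) collection has:
  - both a shift item (dot before a terminal) and a complete item (shift-reduce conflict), or
  - two or more complete items (reduce-reduce conflict; the accept item [D' → D .] counts as a complete item here).

Augment with D' → D and build the canonical LR(0) collection (I0 = CLOSURE({[D' → . D]}), then GOTO on every symbol after a dot until no new states appear). It has 14 states:
  I0: { [D → . ; E e], [D → . e], [D → . num D num], [D → . num E num], [D → . num e], [D' → . D] }  — shift
  I1: { [D → ; . E e], [E → . ;] }  — shift
  I2: { [D' → D .] }  — accept
  I3: { [D → e .] }  — reduce
  I4: { [D → . ; E e], [D → . e], [D → . num D num], [D → . num E num], [D → . num e], [D → num . D num], [D → num . E num], [D → num . e], [E → . ;] }  — shift
  I5: { [D → ; . E e], [E → . ;], [E → ; .] }  — shift, reduce
  I6: { [D → num D . num] }  — shift
  I7: { [D → num E . num] }  — shift
  I8: { [D → e .], [D → num e .] }  — 2 reduces
  I9: { [D → num E num .] }  — reduce
  I10: { [D → num D num .] }  — reduce
  I11: { [E → ; .] }  — reduce
  I12: { [D → ; E . e] }  — shift
  I13: { [D → ; E e .] }  — reduce

Conflict in state I5:
  Shift-reduce conflict between [E → ; .] and [E → . ;]
So the grammar is NOT LR(0).

Answer: No. Shift-reduce conflict between [E → ; .] and [E → . ;]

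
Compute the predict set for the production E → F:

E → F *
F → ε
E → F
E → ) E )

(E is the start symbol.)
PREDICT(E → F) = (FIRST(RHS) \ {ε}) ∪ (FOLLOW(E) if ε ∈ FIRST(RHS), i.e. RHS ⇒* ε)
FIRST(F) = { ε }
FIRST(F) = { ε }
ε ∈ FIRST(F) (the right-hand side is nullable), so add FOLLOW(E) = { $, ')' }
PREDICT(E → F) = { $, ')' }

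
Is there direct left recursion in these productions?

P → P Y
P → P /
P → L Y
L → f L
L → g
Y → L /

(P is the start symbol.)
Yes, P is left-recursive

P → P Y: LEFT RECURSIVE (starts with P)
P → P /: LEFT RECURSIVE (starts with P)
P → L Y: starts with L
L → f L: starts with f
L → g: starts with g
Y → L /: starts with L

The grammar has direct left recursion on: P.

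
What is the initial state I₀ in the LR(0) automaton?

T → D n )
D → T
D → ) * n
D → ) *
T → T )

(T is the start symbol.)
First, augment the grammar with T' → T
I₀ = CLOSURE({ [T' → . T] }):
  [T' → . T] has the dot before T: add [T → . D n )], [T → . T )]
  [T → . D n )] has the dot before D: add [D → . T], [D → . ) * n], [D → . ) *]
No further items can be added.

I₀ = { [D → . ) * n], [D → . ) *], [D → . T], [T → . D n )], [T → . T )], [T' → . T] }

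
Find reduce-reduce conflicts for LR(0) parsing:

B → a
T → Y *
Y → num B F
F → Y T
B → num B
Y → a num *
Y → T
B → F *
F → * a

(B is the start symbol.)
Yes — I16: [F → Y T .] vs [Y → T .]

Augment with B' → B and build the canonical LR(0) collection (I0 = CLOSURE({[B' → . B]}), then GOTO on every symbol after a dot until no new states appear). It has 20 states:
  I0: { [B → . F *], [B → . a], [B → . num B], [B' → . B], [F → . * a], [F → . Y T], [T → . Y *], [Y → . T], [Y → . a num *], [Y → . num B F] }  — shift
  I1: { [F → * . a] }  — shift
  I2: { [B' → B .] }  — accept
  I3: { [B → F . *] }  — shift
  I4: { [Y → T .] }  — reduce
  I5: { [F → Y . T], [T → . Y *], [T → Y . *], [Y → . T], [Y → . a num *], [Y → . num B F] }  — shift
  I6: { [B → a .], [Y → a . num *] }  — shift, reduce
  I7: { [B → . F *], [B → . a], [B → . num B], [B → num . B], [F → . * a], [F → . Y T], [T → . Y *], [Y → . T], [Y → . a num *], [Y → . num B F], [Y → num . B F] }  — shift
  I8: { [B → num B .], [F → . * a], [F → . Y T], [T → . Y *], [Y → . T], [Y → . a num *], [Y → . num B F], [Y → num B . F] }  — shift, reduce
  I9: { [Y → num B F .] }  — reduce
  I10: { [Y → a . num *] }  — shift
  I11: { [B → . F *], [B → . a], [B → . num B], [F → . * a], [F → . Y T], [T → . Y *], [Y → . T], [Y → . a num *], [Y → . num B F], [Y → num . B F] }  — shift
  I12: { [F → . * a], [F → . Y T], [T → . Y *], [Y → . T], [Y → . a num *], [Y → . num B F], [Y → num B . F] }  — shift
  I13: { [Y → a num . *] }  — shift
  I14: { [Y → a num * .] }  — reduce
  I15: { [T → Y * .] }  — reduce
  I16: { [F → Y T .], [Y → T .] }  — 2 reduces
  I17: { [T → Y . *] }  — shift
  I18: { [B → F * .] }  — reduce
  I19: { [F → * a .] }  — reduce

I16 contains complete items [F → Y T .], [Y → T .] — reduce-reduce conflict.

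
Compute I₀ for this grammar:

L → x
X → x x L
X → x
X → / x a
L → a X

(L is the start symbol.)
First, augment the grammar with L' → L
I₀ = CLOSURE({ [L' → . L] }):
  [L' → . L] has the dot before L: add [L → . x], [L → . a X]
No further items can be added.

I₀ = { [L → . a X], [L → . x], [L' → . L] }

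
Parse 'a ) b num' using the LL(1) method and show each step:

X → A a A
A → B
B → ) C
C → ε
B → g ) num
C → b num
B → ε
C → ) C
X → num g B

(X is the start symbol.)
LL(1) parsing maintains a stack (initially the start symbol over $) and the input. At each step: if the stack top is a terminal, match it against the current input token; if it is a non-terminal N, replace it with the RHS of M[N, lookahead] (the unique production whose predict set contains the lookahead).

Stack is shown with the top on the left.

Stack    Input        Action
----------------------------
X $      a ) b num $  output X → A a A
A a A $  a ) b num $  output A → B
B a A $  a ) b num $  output B → ε
a A $    a ) b num $  match 'a'
A $      ) b num $    output A → B
B $      ) b num $    output B → ) C
) C $    ) b num $    match ')'
C $      b num $      output C → b num
b num $  b num $      match 'b'
num $    num $        match 'num'
$        $            accept

The string is accepted.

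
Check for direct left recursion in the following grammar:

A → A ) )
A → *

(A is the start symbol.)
Yes, A is left-recursive

A → A ) ): LEFT RECURSIVE (starts with A)
A → *: starts with '*'

The grammar has direct left recursion on: A.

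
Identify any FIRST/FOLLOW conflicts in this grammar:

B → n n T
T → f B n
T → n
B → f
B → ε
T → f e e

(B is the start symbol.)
A FIRST/FOLLOW conflict occurs when a non-terminal N has a nullable alternative N → β (β ⇒* ε) and another alternative N → α with FIRST(α) ∩ FOLLOW(N) ≠ ∅: on such a lookahead the parser cannot decide between expanding α and letting N vanish via β.

Nullable non-terminals: B.

B: nullable alternative(s) B → ε; FOLLOW(B) = { $, 'n' }
  B → n n T: FIRST \ {ε} = { 'n' } — overlaps FOLLOW(B) on { 'n' }: CONFLICT
  B → f: FIRST \ {ε} = { 'f' } — disjoint from FOLLOW(B)
  B → ε: FIRST \ {ε} = { } — this is the only nullable alternative, skip

T has no nullable alternative, so no FIRST/FOLLOW check is needed there.

So the grammar has 1 FIRST/FOLLOW conflict (marked CONFLICT above).

Answer: Yes. B → n n T with FOLLOW(B) on { 'n' }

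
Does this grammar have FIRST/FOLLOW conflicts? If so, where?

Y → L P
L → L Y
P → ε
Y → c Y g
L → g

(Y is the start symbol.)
A FIRST/FOLLOW conflict occurs when a non-terminal N has a nullable alternative N → β (β ⇒* ε) and another alternative N → α with FIRST(α) ∩ FOLLOW(N) ≠ ∅: on such a lookahead the parser cannot decide between expanding α and letting N vanish via β.

Nullable non-terminals: P.
P has a nullable alternative but only one production, so nothing to check.

L, Y have no nullable alternative, so no FIRST/FOLLOW check is needed there.

No FIRST/FOLLOW conflicts found.

Answer: No FIRST/FOLLOW conflicts.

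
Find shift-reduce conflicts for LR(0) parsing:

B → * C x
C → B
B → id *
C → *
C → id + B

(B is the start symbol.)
A shift-reduce conflict occurs when an LR(0) state has both:
  - a complete (reduce) item [A → α .] (dot at the end), and
  - a shift item [B → β . c γ] (dot before a terminal).

Augment with B' → B and build the canonical LR(0) collection (I0 = CLOSURE({[B' → . B]}), then GOTO on every symbol after a dot until no new states appear). It has 12 states:
  I0: { [B → . * C x], [B → . id *], [B' → . B] }  — shift
  I1: { [B → * . C x], [B → . * C x], [B → . id *], [C → . *], [C → . B], [C → . id + B] }  — shift
  I2: { [B' → B .] }  — accept
  I3: { [B → id . *] }  — shift
  I4: { [B → id * .] }  — reduce
  I5: { [B → * . C x], [B → . * C x], [B → . id *], [C → * .], [C → . *], [C → . B], [C → . id + B] }  — shift, reduce
  I6: { [C → B .] }  — reduce
  I7: { [B → * C . x] }  — shift
  I8: { [B → id . *], [C → id . + B] }  — shift
  I9: { [B → . * C x], [B → . id *], [C → id + . B] }  — shift
  I10: { [C → id + B .] }  — reduce
  I11: { [B → * C x .] }  — reduce

I5 contains reduce item [C → * .] and shift items [B → . * C x], [B → . id *], [C → . *], [C → . id + B] — shift-reduce conflict.

Answer: Yes — I5: [C → * .] vs [B → . * C x]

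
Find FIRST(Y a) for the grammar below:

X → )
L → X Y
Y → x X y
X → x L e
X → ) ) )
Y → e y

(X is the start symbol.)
FIRST sets of the non-terminals involved (from the grammar, by fixed-point iteration):
  FIRST(Y) = { 'e', 'x' }

To compute FIRST(Y a), process the symbols left to right:
Symbol Y is a non-terminal. Add FIRST(Y) \ {ε} = { 'e', 'x' }
Y is not nullable (ε ∉ FIRST(Y)), so stop here.
FIRST(Y a) = { 'e', 'x' }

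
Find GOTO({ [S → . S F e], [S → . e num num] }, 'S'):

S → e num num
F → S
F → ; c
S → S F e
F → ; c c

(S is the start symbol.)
{ [F → . ; c c], [F → . ; c], [F → . S], [S → . S F e], [S → . e num num], [S → S . F e] }

GOTO(I, 'S') = CLOSURE({ [A → αX.β] : [A → α.Xβ] ∈ I, X = 'S' })

Items with dot before 'S', with the dot advanced:
  [S → . S F e] → [S → S . F e]
Closure of the advanced items:
  [S → S . F e] has the dot before F: add [F → . S], [F → . ; c], [F → . ; c c]
  [F → . S] has the dot before S: add [S → . e num num], [S → . S F e]

GOTO = { [F → . ; c c], [F → . ; c], [F → . S], [S → . S F e], [S → . e num num], [S → S . F e] }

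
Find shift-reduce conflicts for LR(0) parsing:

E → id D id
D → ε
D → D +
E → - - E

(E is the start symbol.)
Augment with E' → E and build the canonical LR(0) collection (I0 = CLOSURE({[E' → . E]}), then GOTO on every symbol after a dot until no new states appear). It has 9 states:
  I0: { [E → . - - E], [E → . id D id], [E' → . E] }  — shift
  I1: { [E → - . - E] }  — shift
  I2: { [E' → E .] }  — accept
  I3: { [D → . D +], [D → .], [E → id . D id] }  — reduce
  I4: { [D → D . +], [E → id D . id] }  — shift
  I5: { [D → D + .] }  — reduce
  I6: { [E → id D id .] }  — reduce
  I7: { [E → - - . E], [E → . - - E], [E → . id D id] }  — shift
  I8: { [E → - - E .] }  — reduce

No state contains both a complete item and a shift item.

Answer: No shift-reduce conflicts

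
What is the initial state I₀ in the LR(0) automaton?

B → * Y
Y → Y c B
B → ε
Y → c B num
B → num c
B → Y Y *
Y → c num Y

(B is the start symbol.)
First, augment the grammar with B' → B
I₀ = CLOSURE({ [B' → . B] }):
  [B' → . B] has the dot before B: add [B → . * Y], [B → .], [B → . num c], [B → . Y Y *]
  [B → . Y Y *] has the dot before Y: add [Y → . Y c B], [Y → . c B num], [Y → . c num Y]
No further items can be added.

I₀ = { [B → . * Y], [B → . Y Y *], [B → . num c], [B → .], [B' → . B], [Y → . Y c B], [Y → . c B num], [Y → . c num Y] }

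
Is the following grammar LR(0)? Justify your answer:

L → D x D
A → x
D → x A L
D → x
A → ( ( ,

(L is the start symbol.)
A grammar is LR(0) if no state in the canonical LR(0) collection has:
  - both a shift item (dot before a terminal) and a complete item (shift-reduce conflict), or
  - two or more complete items (reduce-reduce conflict; the accept item [L' → L .] counts as a complete item here).

Augment with L' → L and build the canonical LR(0) collection (I0 = CLOSURE({[L' → . L]}), then GOTO on every symbol after a dot until no new states appear). It has 12 states:
  I0: { [D → . x A L], [D → . x], [L → . D x D], [L' → . L] }  — shift
  I1: { [L → D . x D] }  — shift
  I2: { [L' → L .] }  — accept
  I3: { [A → . ( ( ,], [A → . x], [D → x . A L], [D → x .] }  — shift, reduce
  I4: { [A → ( . ( ,] }  — shift
  I5: { [D → . x A L], [D → . x], [D → x A . L], [L → . D x D] }  — shift
  I6: { [A → x .] }  — reduce
  I7: { [D → x A L .] }  — reduce
  I8: { [A → ( ( . ,] }  — shift
  I9: { [A → ( ( , .] }  — reduce
  I10: { [D → . x A L], [D → . x], [L → D x . D] }  — shift
  I11: { [L → D x D .] }  — reduce

Conflict in state I3:
  Shift-reduce conflict between [D → x .] and [A → . ( ( ,]
So the grammar is NOT LR(0).

Answer: No. Shift-reduce conflict between [D → x .] and [A → . ( ( ,]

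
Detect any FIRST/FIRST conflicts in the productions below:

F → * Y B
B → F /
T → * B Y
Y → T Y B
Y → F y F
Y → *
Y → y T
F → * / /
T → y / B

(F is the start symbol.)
A FIRST/FIRST conflict occurs when two productions N → α and N → β for the same non-terminal have FIRST(α) ∩ FIRST(β) ≠ ∅ (with ε ∈ FIRST of a nullable right-hand side, so two nullable alternatives also conflict).

FIRST sets of the non-terminals at (or reachable through a nullable prefix from) the front of some alternative:
  FIRST(T) = { '*', 'y' }
  FIRST(F) = { '*' }

Productions for F:
  F → * Y B: FIRST = { '*' }
  F → * / /: FIRST = { '*' }
Productions for T:
  T → * B Y: FIRST = { '*' }
  T → y / B: FIRST = { 'y' }
Productions for Y:
  Y → T Y B: FIRST = { '*', 'y' }
  Y → F y F: FIRST = { '*' }
  Y → *: FIRST = { '*' }
  Y → y T: FIRST = { 'y' }
B has only one production, so no FIRST/FIRST conflict is possible there.

Conflict for F: F → * Y B and F → * / /
  Overlap: { '*' }
Conflict for Y: Y → T Y B and Y → F y F
  Overlap: { '*' }
Conflict for Y: Y → T Y B and Y → *
  Overlap: { '*' }
Conflict for Y: Y → T Y B and Y → y T
  Overlap: { 'y' }
Conflict for Y: Y → F y F and Y → *
  Overlap: { '*' }

Answer: Yes. F → '*' Y B / F → '*' '/' '/' on { '*' }; Y → T Y B / Y → F y F on { '*' }; Y → T Y B / Y → '*' on { '*' }; Y → T Y B / Y → y T on { 'y' }; Y → F y F / Y → '*' on { '*' }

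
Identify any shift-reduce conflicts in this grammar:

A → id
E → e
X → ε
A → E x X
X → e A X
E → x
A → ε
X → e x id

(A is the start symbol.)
Yes — I0: [A → .] vs [A → . id]; I6: [X → .] vs [X → . e A X]; I8: [A → .] vs [A → . id]; I9: [X → .] vs [X → . e A X]; I10: [E → x .] vs [X → e x . id]

A shift-reduce conflict occurs when an LR(0) state has both:
  - a complete (reduce) item [A → α .] (dot at the end), and
  - a shift item [B → β . c γ] (dot before a terminal).

Augment with A' → A and build the canonical LR(0) collection (I0 = CLOSURE({[A' → . A]}), then GOTO on every symbol after a dot until no new states appear). It has 13 states:
  I0: { [A → . E x X], [A → . id], [A → .], [A' → . A], [E → . e], [E → . x] }  — shift, reduce
  I1: { [A' → A .] }  — accept
  I2: { [A → E . x X] }  — shift
  I3: { [E → e .] }  — reduce
  I4: { [A → id .] }  — reduce
  I5: { [E → x .] }  — reduce
  I6: { [A → E x . X], [X → . e A X], [X → . e x id], [X → .] }  — shift, reduce
  I7: { [A → E x X .] }  — reduce
  I8: { [A → . E x X], [A → . id], [A → .], [E → . e], [E → . x], [X → e . A X], [X → e . x id] }  — shift, reduce
  I9: { [X → . e A X], [X → . e x id], [X → .], [X → e A . X] }  — shift, reduce
  I10: { [E → x .], [X → e x . id] }  — shift, reduce
  I11: { [X → e x id .] }  — reduce
  I12: { [X → e A X .] }  — reduce

I0 contains reduce item [A → .] and shift items [A → . id], [E → . e], [E → . x] — shift-reduce conflict.
I6 contains reduce item [X → .] and shift items [X → . e A X], [X → . e x id] — shift-reduce conflict.
I8 contains reduce item [A → .] and shift items [A → . id], [E → . e], [E → . x], [X → e . x id] — shift-reduce conflict.
I9 contains reduce item [X → .] and shift items [X → . e A X], [X → . e x id] — shift-reduce conflict.
I10 contains reduce item [E → x .] and shift item [X → e x . id] — shift-reduce conflict.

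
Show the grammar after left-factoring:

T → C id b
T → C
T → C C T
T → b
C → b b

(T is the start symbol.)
Left-factoring transforms A → αβ₁ | αβ₂ into A → αA' and A' → β₁ | β₂
(α is the longest common prefix among the alternatives). Repeat until
no nonterminal has two alternatives with a common prefix.

Round 1: T has alternatives sharing prefix 'C'. Introduce T': T → C T'
  Add: T' → id b
  Add: T' → ε
  Add: T' → C T

No remaining common prefixes — done.

Resulting grammar:
T → C T'
T' → id b
T' → ε
T' → C T
T → b
C → b b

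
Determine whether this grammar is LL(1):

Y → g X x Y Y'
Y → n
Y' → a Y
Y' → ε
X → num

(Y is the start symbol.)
No. Predict set conflict for Y': { 'a' }

Relevant sets:
  FOLLOW(Y') = { $, 'a' }

For Y:
  PREDICT(Y → g X x Y Y') = { 'g' }
  PREDICT(Y → n) = { 'n' }
For Y':
  PREDICT(Y' → a Y) = { 'a' }
  PREDICT(Y' → ε) = { $, 'a' }
X has a single production, so nothing to check there.

Conflict found: Predict set conflict for Y': { 'a' }
The grammar is NOT LL(1).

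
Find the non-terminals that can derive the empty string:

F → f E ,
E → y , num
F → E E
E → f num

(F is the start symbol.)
A non-terminal is nullable if it can derive ε (the empty string): either it has an ε-production, or it has a production whose right-hand side consists entirely of nullable non-terminals.

There are no ε-productions, so no non-terminal can derive ε.
No non-terminals are nullable.

Answer: None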